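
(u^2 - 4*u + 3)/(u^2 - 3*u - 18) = (-u^2 + 4*u - 3)/(-u^2 + 3*u + 18)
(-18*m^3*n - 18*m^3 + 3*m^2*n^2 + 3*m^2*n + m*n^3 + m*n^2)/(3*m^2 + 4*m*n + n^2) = m*(-18*m^2*n - 18*m^2 + 3*m*n^2 + 3*m*n + n^3 + n^2)/(3*m^2 + 4*m*n + n^2)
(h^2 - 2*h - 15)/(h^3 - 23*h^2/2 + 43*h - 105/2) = 2*(h + 3)/(2*h^2 - 13*h + 21)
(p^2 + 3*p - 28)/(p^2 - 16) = (p + 7)/(p + 4)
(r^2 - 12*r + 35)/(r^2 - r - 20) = (r - 7)/(r + 4)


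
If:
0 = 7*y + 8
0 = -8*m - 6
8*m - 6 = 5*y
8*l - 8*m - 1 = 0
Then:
No Solution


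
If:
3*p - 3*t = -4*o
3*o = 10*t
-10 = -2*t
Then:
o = 50/3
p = -155/9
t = 5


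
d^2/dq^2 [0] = 0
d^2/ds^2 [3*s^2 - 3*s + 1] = 6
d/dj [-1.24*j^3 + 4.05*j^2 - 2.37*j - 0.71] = -3.72*j^2 + 8.1*j - 2.37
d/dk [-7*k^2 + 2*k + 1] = 2 - 14*k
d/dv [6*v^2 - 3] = 12*v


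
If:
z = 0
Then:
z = 0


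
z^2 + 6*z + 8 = (z + 2)*(z + 4)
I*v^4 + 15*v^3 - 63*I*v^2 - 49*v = v*(v - 7*I)^2*(I*v + 1)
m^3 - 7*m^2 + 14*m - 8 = (m - 4)*(m - 2)*(m - 1)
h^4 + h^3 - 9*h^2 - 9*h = h*(h - 3)*(h + 1)*(h + 3)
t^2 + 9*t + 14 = (t + 2)*(t + 7)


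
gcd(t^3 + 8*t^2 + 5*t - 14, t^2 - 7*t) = 1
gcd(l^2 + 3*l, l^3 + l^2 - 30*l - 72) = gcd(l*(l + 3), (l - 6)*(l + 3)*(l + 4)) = l + 3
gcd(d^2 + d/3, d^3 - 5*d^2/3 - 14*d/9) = d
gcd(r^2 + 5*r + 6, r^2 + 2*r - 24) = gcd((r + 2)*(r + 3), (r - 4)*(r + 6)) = 1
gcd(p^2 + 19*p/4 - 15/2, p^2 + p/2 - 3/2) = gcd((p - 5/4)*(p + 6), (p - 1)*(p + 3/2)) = 1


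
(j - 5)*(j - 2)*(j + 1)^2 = j^4 - 5*j^3 - 3*j^2 + 13*j + 10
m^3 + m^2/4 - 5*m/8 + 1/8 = (m - 1/2)*(m - 1/4)*(m + 1)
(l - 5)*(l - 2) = l^2 - 7*l + 10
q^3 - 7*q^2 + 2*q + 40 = (q - 5)*(q - 4)*(q + 2)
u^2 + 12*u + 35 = (u + 5)*(u + 7)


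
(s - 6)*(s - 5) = s^2 - 11*s + 30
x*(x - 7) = x^2 - 7*x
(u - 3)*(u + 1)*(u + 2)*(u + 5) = u^4 + 5*u^3 - 7*u^2 - 41*u - 30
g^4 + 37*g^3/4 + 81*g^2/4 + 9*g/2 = g*(g + 1/4)*(g + 3)*(g + 6)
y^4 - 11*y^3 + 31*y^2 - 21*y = y*(y - 7)*(y - 3)*(y - 1)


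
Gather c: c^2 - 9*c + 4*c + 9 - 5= c^2 - 5*c + 4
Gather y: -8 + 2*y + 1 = 2*y - 7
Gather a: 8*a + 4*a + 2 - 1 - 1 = 12*a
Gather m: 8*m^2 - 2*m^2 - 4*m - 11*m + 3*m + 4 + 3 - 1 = 6*m^2 - 12*m + 6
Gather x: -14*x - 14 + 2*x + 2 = -12*x - 12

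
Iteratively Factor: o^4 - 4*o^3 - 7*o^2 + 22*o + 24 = (o + 1)*(o^3 - 5*o^2 - 2*o + 24) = (o + 1)*(o + 2)*(o^2 - 7*o + 12) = (o - 4)*(o + 1)*(o + 2)*(o - 3)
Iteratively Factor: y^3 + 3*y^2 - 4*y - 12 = (y - 2)*(y^2 + 5*y + 6) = (y - 2)*(y + 3)*(y + 2)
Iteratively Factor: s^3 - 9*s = (s + 3)*(s^2 - 3*s) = (s - 3)*(s + 3)*(s)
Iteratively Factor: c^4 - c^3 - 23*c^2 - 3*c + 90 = (c - 2)*(c^3 + c^2 - 21*c - 45) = (c - 2)*(c + 3)*(c^2 - 2*c - 15) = (c - 5)*(c - 2)*(c + 3)*(c + 3)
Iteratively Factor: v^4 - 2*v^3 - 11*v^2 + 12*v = (v - 1)*(v^3 - v^2 - 12*v) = v*(v - 1)*(v^2 - v - 12) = v*(v - 4)*(v - 1)*(v + 3)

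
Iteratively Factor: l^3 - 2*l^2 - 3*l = (l)*(l^2 - 2*l - 3) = l*(l + 1)*(l - 3)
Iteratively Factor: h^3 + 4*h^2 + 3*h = (h + 3)*(h^2 + h) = (h + 1)*(h + 3)*(h)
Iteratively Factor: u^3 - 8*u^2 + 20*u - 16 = (u - 2)*(u^2 - 6*u + 8) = (u - 2)^2*(u - 4)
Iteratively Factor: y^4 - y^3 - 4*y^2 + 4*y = (y)*(y^3 - y^2 - 4*y + 4) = y*(y - 2)*(y^2 + y - 2) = y*(y - 2)*(y - 1)*(y + 2)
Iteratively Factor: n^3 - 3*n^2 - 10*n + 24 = (n - 2)*(n^2 - n - 12) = (n - 2)*(n + 3)*(n - 4)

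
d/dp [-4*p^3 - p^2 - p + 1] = -12*p^2 - 2*p - 1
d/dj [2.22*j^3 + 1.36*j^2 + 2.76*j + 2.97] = 6.66*j^2 + 2.72*j + 2.76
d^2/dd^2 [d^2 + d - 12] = 2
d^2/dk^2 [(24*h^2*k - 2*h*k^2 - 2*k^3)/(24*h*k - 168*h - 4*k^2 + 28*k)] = (-k*(6*h - 2*k + 7)^2*(-12*h^2 + h*k + k^2) - (h + 3*k)*(6*h*k - 42*h - k^2 + 7*k)^2 + (6*h*k - 42*h - k^2 + 7*k)*(12*h^2*k - h*k^2 - k^3 + (6*h - 2*k + 7)*(-12*h^2 + 2*h*k + 3*k^2)))/(6*h*k - 42*h - k^2 + 7*k)^3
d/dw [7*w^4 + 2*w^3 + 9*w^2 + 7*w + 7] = 28*w^3 + 6*w^2 + 18*w + 7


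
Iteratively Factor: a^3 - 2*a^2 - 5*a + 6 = (a - 1)*(a^2 - a - 6) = (a - 1)*(a + 2)*(a - 3)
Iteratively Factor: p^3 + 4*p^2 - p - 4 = (p + 4)*(p^2 - 1) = (p + 1)*(p + 4)*(p - 1)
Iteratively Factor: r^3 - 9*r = (r - 3)*(r^2 + 3*r) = r*(r - 3)*(r + 3)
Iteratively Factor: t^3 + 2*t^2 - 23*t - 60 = (t - 5)*(t^2 + 7*t + 12) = (t - 5)*(t + 3)*(t + 4)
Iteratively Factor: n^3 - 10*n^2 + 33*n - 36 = (n - 3)*(n^2 - 7*n + 12) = (n - 4)*(n - 3)*(n - 3)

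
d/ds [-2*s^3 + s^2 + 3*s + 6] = -6*s^2 + 2*s + 3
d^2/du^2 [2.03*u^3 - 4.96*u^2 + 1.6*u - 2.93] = 12.18*u - 9.92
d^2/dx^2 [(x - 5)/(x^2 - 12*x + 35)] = 2/(x^3 - 21*x^2 + 147*x - 343)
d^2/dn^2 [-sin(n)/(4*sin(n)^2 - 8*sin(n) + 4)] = -(sin(n) + 4)*cos(n)^2/(4*(sin(n) - 1)^4)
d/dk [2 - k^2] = -2*k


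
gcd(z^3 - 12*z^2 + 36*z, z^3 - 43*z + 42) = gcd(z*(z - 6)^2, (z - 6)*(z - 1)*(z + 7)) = z - 6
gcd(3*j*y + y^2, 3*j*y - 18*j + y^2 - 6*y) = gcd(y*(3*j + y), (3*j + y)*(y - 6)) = 3*j + y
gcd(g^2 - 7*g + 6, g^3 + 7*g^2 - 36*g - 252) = g - 6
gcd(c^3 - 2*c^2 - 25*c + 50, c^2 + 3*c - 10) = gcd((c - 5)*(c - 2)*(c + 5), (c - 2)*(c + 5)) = c^2 + 3*c - 10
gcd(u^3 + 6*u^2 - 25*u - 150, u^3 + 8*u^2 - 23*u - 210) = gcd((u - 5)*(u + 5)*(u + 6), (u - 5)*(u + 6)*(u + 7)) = u^2 + u - 30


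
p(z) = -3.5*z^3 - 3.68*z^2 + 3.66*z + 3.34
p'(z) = -10.5*z^2 - 7.36*z + 3.66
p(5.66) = -728.46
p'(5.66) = -374.37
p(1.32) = -6.29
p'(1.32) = -24.35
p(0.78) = 2.29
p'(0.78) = -8.47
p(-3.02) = 55.13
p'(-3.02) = -69.88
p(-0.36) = 1.71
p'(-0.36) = 4.95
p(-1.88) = 6.71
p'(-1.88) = -19.61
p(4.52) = -378.51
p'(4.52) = -244.13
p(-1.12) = -0.46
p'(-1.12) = -1.27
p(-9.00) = 2223.82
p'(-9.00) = -780.60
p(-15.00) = 10932.94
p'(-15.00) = -2248.44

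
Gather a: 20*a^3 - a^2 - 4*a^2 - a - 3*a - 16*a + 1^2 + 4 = 20*a^3 - 5*a^2 - 20*a + 5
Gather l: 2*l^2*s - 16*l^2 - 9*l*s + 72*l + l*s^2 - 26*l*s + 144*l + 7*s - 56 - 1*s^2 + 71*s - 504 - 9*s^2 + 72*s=l^2*(2*s - 16) + l*(s^2 - 35*s + 216) - 10*s^2 + 150*s - 560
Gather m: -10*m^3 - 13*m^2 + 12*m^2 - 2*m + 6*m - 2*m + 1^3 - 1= -10*m^3 - m^2 + 2*m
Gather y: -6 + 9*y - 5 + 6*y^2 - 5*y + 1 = 6*y^2 + 4*y - 10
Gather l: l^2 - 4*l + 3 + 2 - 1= l^2 - 4*l + 4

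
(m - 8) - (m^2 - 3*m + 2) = -m^2 + 4*m - 10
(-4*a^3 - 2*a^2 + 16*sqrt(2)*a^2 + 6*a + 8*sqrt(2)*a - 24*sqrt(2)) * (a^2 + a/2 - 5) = -4*a^5 - 4*a^4 + 16*sqrt(2)*a^4 + 16*sqrt(2)*a^3 + 25*a^3 - 100*sqrt(2)*a^2 + 13*a^2 - 52*sqrt(2)*a - 30*a + 120*sqrt(2)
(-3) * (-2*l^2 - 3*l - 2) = 6*l^2 + 9*l + 6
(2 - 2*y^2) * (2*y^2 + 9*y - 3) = -4*y^4 - 18*y^3 + 10*y^2 + 18*y - 6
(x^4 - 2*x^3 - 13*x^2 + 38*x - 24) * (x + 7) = x^5 + 5*x^4 - 27*x^3 - 53*x^2 + 242*x - 168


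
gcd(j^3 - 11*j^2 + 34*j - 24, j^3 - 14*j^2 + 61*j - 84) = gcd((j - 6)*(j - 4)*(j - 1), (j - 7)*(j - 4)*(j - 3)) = j - 4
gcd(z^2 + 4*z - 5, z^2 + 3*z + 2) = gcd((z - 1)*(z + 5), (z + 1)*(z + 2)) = 1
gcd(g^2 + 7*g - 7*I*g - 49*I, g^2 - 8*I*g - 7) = g - 7*I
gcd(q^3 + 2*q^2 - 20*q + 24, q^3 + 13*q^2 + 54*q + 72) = q + 6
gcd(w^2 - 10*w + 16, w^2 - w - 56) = w - 8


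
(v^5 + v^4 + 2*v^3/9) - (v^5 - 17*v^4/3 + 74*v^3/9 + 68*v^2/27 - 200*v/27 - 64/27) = 20*v^4/3 - 8*v^3 - 68*v^2/27 + 200*v/27 + 64/27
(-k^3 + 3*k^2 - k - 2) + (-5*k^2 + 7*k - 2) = -k^3 - 2*k^2 + 6*k - 4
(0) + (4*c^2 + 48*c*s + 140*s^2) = 4*c^2 + 48*c*s + 140*s^2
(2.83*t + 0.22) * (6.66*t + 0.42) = 18.8478*t^2 + 2.6538*t + 0.0924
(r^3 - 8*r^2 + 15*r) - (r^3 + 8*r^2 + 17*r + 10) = -16*r^2 - 2*r - 10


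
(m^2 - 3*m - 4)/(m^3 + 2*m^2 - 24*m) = (m + 1)/(m*(m + 6))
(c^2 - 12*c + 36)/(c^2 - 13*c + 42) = (c - 6)/(c - 7)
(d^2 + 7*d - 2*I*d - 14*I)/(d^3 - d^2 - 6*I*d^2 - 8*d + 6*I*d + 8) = (d + 7)/(d^2 - d*(1 + 4*I) + 4*I)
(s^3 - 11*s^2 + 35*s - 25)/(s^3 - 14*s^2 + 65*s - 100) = (s - 1)/(s - 4)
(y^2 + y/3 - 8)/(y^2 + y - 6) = (y - 8/3)/(y - 2)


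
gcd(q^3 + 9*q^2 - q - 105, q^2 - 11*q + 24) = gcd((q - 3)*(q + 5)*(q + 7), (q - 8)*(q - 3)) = q - 3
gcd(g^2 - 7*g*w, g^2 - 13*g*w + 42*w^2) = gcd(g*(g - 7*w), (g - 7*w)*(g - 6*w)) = -g + 7*w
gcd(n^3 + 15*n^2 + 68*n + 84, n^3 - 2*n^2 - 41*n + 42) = n + 6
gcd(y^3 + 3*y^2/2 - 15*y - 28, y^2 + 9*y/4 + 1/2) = y + 2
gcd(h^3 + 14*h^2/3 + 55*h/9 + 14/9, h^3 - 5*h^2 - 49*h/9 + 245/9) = h + 7/3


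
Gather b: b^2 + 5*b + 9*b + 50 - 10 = b^2 + 14*b + 40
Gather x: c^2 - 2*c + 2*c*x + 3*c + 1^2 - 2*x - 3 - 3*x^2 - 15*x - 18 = c^2 + c - 3*x^2 + x*(2*c - 17) - 20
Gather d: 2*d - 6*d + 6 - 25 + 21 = 2 - 4*d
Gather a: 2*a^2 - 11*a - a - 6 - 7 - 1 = 2*a^2 - 12*a - 14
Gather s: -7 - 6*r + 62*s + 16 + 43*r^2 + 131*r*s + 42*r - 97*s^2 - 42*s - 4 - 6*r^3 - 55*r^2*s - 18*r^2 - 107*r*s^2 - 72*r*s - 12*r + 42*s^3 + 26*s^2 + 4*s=-6*r^3 + 25*r^2 + 24*r + 42*s^3 + s^2*(-107*r - 71) + s*(-55*r^2 + 59*r + 24) + 5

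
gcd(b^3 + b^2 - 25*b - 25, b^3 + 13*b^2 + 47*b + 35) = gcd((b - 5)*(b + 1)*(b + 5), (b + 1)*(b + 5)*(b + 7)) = b^2 + 6*b + 5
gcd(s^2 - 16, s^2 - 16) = s^2 - 16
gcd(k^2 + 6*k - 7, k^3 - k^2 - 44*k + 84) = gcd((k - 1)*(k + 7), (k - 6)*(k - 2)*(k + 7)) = k + 7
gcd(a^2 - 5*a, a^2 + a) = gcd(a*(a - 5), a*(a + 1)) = a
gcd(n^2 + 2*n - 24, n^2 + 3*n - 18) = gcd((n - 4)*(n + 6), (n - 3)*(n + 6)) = n + 6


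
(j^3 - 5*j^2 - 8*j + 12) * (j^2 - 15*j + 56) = j^5 - 20*j^4 + 123*j^3 - 148*j^2 - 628*j + 672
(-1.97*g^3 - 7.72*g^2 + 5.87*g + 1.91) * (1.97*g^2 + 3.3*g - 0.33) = -3.8809*g^5 - 21.7094*g^4 - 13.262*g^3 + 25.6813*g^2 + 4.3659*g - 0.6303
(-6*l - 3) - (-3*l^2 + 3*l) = 3*l^2 - 9*l - 3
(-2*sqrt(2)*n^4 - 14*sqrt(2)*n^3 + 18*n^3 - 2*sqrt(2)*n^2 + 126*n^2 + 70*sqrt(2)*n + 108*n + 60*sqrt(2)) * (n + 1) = -2*sqrt(2)*n^5 - 16*sqrt(2)*n^4 + 18*n^4 - 16*sqrt(2)*n^3 + 144*n^3 + 68*sqrt(2)*n^2 + 234*n^2 + 108*n + 130*sqrt(2)*n + 60*sqrt(2)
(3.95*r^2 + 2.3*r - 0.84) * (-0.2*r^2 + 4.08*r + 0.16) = -0.79*r^4 + 15.656*r^3 + 10.184*r^2 - 3.0592*r - 0.1344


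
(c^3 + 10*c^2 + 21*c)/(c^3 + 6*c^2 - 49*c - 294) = c*(c + 3)/(c^2 - c - 42)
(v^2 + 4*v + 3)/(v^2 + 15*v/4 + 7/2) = 4*(v^2 + 4*v + 3)/(4*v^2 + 15*v + 14)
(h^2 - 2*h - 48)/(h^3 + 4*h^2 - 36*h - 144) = (h - 8)/(h^2 - 2*h - 24)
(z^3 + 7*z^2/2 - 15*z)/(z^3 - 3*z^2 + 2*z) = (z^2 + 7*z/2 - 15)/(z^2 - 3*z + 2)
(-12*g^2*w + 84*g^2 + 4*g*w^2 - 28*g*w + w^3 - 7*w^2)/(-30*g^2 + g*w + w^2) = (-2*g*w + 14*g + w^2 - 7*w)/(-5*g + w)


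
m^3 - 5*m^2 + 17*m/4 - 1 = (m - 4)*(m - 1/2)^2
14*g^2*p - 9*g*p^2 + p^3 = p*(-7*g + p)*(-2*g + p)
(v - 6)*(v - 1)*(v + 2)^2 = v^4 - 3*v^3 - 18*v^2 - 4*v + 24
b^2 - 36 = (b - 6)*(b + 6)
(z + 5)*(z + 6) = z^2 + 11*z + 30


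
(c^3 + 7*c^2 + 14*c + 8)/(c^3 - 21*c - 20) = (c + 2)/(c - 5)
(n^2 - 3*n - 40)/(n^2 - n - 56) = (n + 5)/(n + 7)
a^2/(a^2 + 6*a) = a/(a + 6)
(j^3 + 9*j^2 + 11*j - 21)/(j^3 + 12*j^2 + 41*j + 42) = (j - 1)/(j + 2)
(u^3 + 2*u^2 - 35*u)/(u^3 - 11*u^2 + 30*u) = (u + 7)/(u - 6)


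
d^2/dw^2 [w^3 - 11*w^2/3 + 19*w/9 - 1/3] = 6*w - 22/3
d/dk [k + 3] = 1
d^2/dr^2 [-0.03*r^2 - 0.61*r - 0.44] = -0.0600000000000000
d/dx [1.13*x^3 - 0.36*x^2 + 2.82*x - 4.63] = 3.39*x^2 - 0.72*x + 2.82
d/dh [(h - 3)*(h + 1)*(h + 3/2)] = 3*h^2 - h - 6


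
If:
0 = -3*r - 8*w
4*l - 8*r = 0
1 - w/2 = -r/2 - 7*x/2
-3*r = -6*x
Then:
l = -32/39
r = -16/39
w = 2/13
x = -8/39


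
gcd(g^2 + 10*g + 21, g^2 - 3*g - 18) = g + 3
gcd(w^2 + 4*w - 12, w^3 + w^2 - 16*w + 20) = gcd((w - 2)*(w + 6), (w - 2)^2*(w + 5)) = w - 2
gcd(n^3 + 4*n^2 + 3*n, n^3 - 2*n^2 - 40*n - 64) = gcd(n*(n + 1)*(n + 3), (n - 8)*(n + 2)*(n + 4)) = 1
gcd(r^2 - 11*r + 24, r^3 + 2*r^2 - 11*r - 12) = r - 3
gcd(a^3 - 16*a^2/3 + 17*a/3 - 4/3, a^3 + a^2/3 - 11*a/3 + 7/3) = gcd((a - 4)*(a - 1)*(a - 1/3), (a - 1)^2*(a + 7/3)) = a - 1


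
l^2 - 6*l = l*(l - 6)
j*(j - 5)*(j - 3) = j^3 - 8*j^2 + 15*j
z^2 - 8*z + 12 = (z - 6)*(z - 2)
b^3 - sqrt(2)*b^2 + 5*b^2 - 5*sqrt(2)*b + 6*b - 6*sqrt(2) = (b + 2)*(b + 3)*(b - sqrt(2))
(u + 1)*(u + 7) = u^2 + 8*u + 7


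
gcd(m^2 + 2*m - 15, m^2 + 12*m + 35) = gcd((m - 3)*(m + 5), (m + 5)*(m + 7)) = m + 5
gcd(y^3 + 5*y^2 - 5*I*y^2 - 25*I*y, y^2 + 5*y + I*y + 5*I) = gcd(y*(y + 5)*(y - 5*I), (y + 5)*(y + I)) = y + 5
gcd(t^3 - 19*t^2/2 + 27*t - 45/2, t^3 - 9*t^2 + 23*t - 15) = t^2 - 8*t + 15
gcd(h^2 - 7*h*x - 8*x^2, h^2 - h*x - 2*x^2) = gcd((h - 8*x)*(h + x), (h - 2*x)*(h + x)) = h + x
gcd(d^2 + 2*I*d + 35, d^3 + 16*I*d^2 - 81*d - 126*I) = d + 7*I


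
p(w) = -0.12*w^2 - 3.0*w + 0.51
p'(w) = -0.24*w - 3.0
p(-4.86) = 12.26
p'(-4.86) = -1.83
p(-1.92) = 5.83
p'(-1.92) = -2.54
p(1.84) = -5.42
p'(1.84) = -3.44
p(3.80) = -12.62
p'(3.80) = -3.91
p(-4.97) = 12.46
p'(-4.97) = -1.81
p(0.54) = -1.14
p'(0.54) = -3.13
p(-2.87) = 8.13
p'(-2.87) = -2.31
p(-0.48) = 1.92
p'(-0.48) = -2.88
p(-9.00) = 17.79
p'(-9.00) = -0.84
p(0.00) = 0.51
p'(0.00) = -3.00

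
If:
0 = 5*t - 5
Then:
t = 1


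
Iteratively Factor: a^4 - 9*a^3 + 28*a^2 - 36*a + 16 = (a - 2)*(a^3 - 7*a^2 + 14*a - 8) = (a - 2)*(a - 1)*(a^2 - 6*a + 8) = (a - 4)*(a - 2)*(a - 1)*(a - 2)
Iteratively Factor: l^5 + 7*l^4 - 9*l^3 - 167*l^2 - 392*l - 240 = (l + 4)*(l^4 + 3*l^3 - 21*l^2 - 83*l - 60) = (l - 5)*(l + 4)*(l^3 + 8*l^2 + 19*l + 12) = (l - 5)*(l + 4)^2*(l^2 + 4*l + 3) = (l - 5)*(l + 3)*(l + 4)^2*(l + 1)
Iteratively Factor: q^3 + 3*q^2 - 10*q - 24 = (q + 2)*(q^2 + q - 12) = (q + 2)*(q + 4)*(q - 3)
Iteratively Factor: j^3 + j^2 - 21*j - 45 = (j + 3)*(j^2 - 2*j - 15) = (j - 5)*(j + 3)*(j + 3)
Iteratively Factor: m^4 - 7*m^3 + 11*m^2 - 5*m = (m - 5)*(m^3 - 2*m^2 + m) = (m - 5)*(m - 1)*(m^2 - m) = (m - 5)*(m - 1)^2*(m)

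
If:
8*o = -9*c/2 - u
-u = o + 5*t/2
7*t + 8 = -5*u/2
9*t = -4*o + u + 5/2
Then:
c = -2966/585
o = 751/260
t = -27/26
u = -19/65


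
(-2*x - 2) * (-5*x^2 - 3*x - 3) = 10*x^3 + 16*x^2 + 12*x + 6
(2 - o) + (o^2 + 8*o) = o^2 + 7*o + 2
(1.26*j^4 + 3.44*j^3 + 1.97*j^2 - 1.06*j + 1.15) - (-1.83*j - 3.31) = 1.26*j^4 + 3.44*j^3 + 1.97*j^2 + 0.77*j + 4.46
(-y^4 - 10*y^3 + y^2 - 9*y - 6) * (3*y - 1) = -3*y^5 - 29*y^4 + 13*y^3 - 28*y^2 - 9*y + 6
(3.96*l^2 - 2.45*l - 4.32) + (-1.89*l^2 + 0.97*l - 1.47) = 2.07*l^2 - 1.48*l - 5.79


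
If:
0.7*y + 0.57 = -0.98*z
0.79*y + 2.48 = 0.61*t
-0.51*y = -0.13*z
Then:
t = 3.90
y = -0.13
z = -0.49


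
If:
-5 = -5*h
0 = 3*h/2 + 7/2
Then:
No Solution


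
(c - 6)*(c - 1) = c^2 - 7*c + 6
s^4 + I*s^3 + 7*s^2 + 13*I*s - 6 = (s - 3*I)*(s + I)^2*(s + 2*I)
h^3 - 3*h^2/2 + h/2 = h*(h - 1)*(h - 1/2)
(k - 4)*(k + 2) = k^2 - 2*k - 8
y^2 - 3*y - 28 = (y - 7)*(y + 4)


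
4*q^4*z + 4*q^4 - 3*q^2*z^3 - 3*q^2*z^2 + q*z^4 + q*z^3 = (-2*q + z)^2*(q + z)*(q*z + q)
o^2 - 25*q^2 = (o - 5*q)*(o + 5*q)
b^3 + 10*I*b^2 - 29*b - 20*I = (b + I)*(b + 4*I)*(b + 5*I)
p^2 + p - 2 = (p - 1)*(p + 2)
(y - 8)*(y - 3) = y^2 - 11*y + 24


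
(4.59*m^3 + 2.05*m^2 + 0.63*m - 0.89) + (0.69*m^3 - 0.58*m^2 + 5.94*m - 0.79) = 5.28*m^3 + 1.47*m^2 + 6.57*m - 1.68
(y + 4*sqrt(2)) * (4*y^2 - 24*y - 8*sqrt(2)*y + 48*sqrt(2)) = 4*y^3 - 24*y^2 + 8*sqrt(2)*y^2 - 48*sqrt(2)*y - 64*y + 384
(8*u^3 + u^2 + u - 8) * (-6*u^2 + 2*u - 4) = -48*u^5 + 10*u^4 - 36*u^3 + 46*u^2 - 20*u + 32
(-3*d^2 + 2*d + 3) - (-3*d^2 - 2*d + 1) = 4*d + 2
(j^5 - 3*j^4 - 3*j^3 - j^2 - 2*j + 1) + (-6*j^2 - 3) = j^5 - 3*j^4 - 3*j^3 - 7*j^2 - 2*j - 2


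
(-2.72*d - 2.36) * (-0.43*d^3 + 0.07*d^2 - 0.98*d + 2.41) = 1.1696*d^4 + 0.8244*d^3 + 2.5004*d^2 - 4.2424*d - 5.6876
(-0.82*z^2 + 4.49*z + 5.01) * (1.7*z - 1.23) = -1.394*z^3 + 8.6416*z^2 + 2.9943*z - 6.1623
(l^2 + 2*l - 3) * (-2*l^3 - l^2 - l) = -2*l^5 - 5*l^4 + 3*l^3 + l^2 + 3*l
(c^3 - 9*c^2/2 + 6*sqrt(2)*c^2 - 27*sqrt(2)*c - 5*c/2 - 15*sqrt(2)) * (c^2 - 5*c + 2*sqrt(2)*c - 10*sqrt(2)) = c^5 - 19*c^4/2 + 8*sqrt(2)*c^4 - 76*sqrt(2)*c^3 + 44*c^3 - 431*c^2/2 + 160*sqrt(2)*c^2 + 100*sqrt(2)*c + 480*c + 300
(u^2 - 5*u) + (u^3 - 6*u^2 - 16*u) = u^3 - 5*u^2 - 21*u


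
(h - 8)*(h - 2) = h^2 - 10*h + 16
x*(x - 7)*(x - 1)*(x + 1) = x^4 - 7*x^3 - x^2 + 7*x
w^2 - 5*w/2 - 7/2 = (w - 7/2)*(w + 1)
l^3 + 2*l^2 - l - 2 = (l - 1)*(l + 1)*(l + 2)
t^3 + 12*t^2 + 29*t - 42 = (t - 1)*(t + 6)*(t + 7)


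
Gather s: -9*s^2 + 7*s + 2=-9*s^2 + 7*s + 2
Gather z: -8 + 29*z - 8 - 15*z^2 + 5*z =-15*z^2 + 34*z - 16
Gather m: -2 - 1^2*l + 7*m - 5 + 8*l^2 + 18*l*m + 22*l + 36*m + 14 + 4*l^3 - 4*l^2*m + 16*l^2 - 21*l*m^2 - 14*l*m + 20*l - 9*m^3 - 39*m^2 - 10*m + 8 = 4*l^3 + 24*l^2 + 41*l - 9*m^3 + m^2*(-21*l - 39) + m*(-4*l^2 + 4*l + 33) + 15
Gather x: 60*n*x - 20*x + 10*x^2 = 10*x^2 + x*(60*n - 20)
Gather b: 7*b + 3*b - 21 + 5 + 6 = 10*b - 10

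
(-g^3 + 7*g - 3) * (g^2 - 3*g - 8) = -g^5 + 3*g^4 + 15*g^3 - 24*g^2 - 47*g + 24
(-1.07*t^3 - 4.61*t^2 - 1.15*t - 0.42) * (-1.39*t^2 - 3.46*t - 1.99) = 1.4873*t^5 + 10.1101*t^4 + 19.6784*t^3 + 13.7367*t^2 + 3.7417*t + 0.8358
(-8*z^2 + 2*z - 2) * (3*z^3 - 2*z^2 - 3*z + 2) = -24*z^5 + 22*z^4 + 14*z^3 - 18*z^2 + 10*z - 4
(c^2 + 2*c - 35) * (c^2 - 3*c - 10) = c^4 - c^3 - 51*c^2 + 85*c + 350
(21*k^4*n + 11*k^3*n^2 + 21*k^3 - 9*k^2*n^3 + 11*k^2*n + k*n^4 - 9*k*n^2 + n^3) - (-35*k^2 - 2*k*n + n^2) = 21*k^4*n + 11*k^3*n^2 + 21*k^3 - 9*k^2*n^3 + 11*k^2*n + 35*k^2 + k*n^4 - 9*k*n^2 + 2*k*n + n^3 - n^2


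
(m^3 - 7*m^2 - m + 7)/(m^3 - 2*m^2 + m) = (m^2 - 6*m - 7)/(m*(m - 1))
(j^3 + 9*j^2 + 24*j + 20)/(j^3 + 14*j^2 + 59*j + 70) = (j + 2)/(j + 7)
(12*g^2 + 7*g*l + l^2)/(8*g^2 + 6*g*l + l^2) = (3*g + l)/(2*g + l)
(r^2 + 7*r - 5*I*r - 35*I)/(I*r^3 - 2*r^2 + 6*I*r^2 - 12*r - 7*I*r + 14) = (-I*r - 5)/(r^2 + r*(-1 + 2*I) - 2*I)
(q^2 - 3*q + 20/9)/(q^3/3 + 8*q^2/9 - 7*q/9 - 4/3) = (3*q - 5)/(q^2 + 4*q + 3)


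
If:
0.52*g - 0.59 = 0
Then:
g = 1.13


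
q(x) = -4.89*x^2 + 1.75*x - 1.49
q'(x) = 1.75 - 9.78*x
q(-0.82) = -6.21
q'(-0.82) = 9.77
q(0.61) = -2.24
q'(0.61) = -4.22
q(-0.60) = -4.30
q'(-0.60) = 7.62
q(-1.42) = -13.84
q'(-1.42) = 15.64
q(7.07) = -233.54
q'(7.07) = -67.39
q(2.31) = -23.54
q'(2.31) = -20.84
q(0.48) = -1.78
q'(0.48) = -2.94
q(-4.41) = -104.31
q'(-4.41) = 44.88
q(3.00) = -40.25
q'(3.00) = -27.59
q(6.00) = -167.03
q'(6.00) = -56.93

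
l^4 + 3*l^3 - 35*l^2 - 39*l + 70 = (l - 5)*(l - 1)*(l + 2)*(l + 7)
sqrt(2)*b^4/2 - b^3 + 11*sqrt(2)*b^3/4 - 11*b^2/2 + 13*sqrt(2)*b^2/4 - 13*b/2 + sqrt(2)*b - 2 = (b + 1/2)*(b + 4)*(b - sqrt(2))*(sqrt(2)*b/2 + sqrt(2)/2)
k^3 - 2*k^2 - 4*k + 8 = (k - 2)^2*(k + 2)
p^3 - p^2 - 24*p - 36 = (p - 6)*(p + 2)*(p + 3)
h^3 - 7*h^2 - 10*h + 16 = (h - 8)*(h - 1)*(h + 2)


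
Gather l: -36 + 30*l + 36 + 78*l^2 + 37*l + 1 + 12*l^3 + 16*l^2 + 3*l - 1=12*l^3 + 94*l^2 + 70*l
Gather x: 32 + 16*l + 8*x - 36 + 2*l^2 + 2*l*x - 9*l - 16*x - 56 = 2*l^2 + 7*l + x*(2*l - 8) - 60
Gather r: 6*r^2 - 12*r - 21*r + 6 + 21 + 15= 6*r^2 - 33*r + 42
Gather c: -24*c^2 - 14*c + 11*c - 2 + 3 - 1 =-24*c^2 - 3*c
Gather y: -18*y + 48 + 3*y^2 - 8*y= 3*y^2 - 26*y + 48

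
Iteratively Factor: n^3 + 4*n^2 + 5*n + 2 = (n + 1)*(n^2 + 3*n + 2) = (n + 1)^2*(n + 2)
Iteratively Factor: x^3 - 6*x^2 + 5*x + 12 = (x - 4)*(x^2 - 2*x - 3) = (x - 4)*(x - 3)*(x + 1)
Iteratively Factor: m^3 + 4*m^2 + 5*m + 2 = (m + 2)*(m^2 + 2*m + 1) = (m + 1)*(m + 2)*(m + 1)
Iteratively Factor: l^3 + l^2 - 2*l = (l)*(l^2 + l - 2) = l*(l - 1)*(l + 2)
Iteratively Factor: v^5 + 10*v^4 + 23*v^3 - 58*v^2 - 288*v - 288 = (v + 4)*(v^4 + 6*v^3 - v^2 - 54*v - 72) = (v + 2)*(v + 4)*(v^3 + 4*v^2 - 9*v - 36) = (v - 3)*(v + 2)*(v + 4)*(v^2 + 7*v + 12) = (v - 3)*(v + 2)*(v + 3)*(v + 4)*(v + 4)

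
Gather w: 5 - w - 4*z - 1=-w - 4*z + 4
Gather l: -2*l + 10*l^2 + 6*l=10*l^2 + 4*l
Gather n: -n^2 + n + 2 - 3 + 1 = -n^2 + n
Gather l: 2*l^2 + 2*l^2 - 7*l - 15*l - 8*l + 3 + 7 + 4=4*l^2 - 30*l + 14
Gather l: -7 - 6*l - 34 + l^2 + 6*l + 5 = l^2 - 36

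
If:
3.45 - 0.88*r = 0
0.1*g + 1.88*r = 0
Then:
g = -73.70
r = 3.92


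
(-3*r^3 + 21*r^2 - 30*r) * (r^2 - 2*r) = -3*r^5 + 27*r^4 - 72*r^3 + 60*r^2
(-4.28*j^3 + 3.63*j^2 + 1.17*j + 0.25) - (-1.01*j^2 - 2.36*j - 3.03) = -4.28*j^3 + 4.64*j^2 + 3.53*j + 3.28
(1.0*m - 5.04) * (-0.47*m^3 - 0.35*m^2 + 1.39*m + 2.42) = -0.47*m^4 + 2.0188*m^3 + 3.154*m^2 - 4.5856*m - 12.1968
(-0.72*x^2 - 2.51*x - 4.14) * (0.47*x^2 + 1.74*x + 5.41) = -0.3384*x^4 - 2.4325*x^3 - 10.2084*x^2 - 20.7827*x - 22.3974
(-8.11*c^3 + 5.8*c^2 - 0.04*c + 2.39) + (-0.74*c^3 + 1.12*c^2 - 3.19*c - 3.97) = -8.85*c^3 + 6.92*c^2 - 3.23*c - 1.58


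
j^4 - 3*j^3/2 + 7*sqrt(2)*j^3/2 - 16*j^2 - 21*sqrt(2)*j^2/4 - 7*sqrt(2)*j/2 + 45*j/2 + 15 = (j - 2)*(j + 1/2)*(j - 3*sqrt(2)/2)*(j + 5*sqrt(2))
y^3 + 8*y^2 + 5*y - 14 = (y - 1)*(y + 2)*(y + 7)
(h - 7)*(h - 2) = h^2 - 9*h + 14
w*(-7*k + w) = -7*k*w + w^2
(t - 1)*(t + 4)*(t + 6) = t^3 + 9*t^2 + 14*t - 24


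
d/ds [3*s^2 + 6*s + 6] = 6*s + 6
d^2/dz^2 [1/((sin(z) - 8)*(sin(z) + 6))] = (-4*sin(z)^4 + 6*sin(z)^3 - 190*sin(z)^2 + 84*sin(z) + 104)/((sin(z) - 8)^3*(sin(z) + 6)^3)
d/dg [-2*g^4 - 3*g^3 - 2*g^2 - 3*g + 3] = -8*g^3 - 9*g^2 - 4*g - 3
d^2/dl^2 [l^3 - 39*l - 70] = 6*l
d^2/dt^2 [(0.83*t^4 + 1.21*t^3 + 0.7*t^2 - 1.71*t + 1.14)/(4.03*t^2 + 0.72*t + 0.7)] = (26.959894*t^6 + 14.449968*t^5 + 16.630212*t^4 - 58.48529*t^3 + 107.778996*t^2 + 52.347804*t - 2.840248)/(65.450827*t^6 + 35.080344*t^5 + 40.373346*t^4 + 12.559968*t^3 + 7.01274*t^2 + 1.0584*t + 0.343)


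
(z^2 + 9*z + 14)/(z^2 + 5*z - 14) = (z + 2)/(z - 2)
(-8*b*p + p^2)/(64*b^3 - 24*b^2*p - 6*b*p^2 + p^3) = p/(-8*b^2 + 2*b*p + p^2)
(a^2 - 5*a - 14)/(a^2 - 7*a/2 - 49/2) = 2*(a + 2)/(2*a + 7)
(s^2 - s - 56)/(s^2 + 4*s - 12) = (s^2 - s - 56)/(s^2 + 4*s - 12)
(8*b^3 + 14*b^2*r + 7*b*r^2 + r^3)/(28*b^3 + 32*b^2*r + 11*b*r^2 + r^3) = (4*b^2 + 5*b*r + r^2)/(14*b^2 + 9*b*r + r^2)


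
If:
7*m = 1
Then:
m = 1/7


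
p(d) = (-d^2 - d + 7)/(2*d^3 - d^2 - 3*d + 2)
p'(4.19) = 0.02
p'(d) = (-2*d - 1)/(2*d^3 - d^2 - 3*d + 2) + (-6*d^2 + 2*d + 3)*(-d^2 - d + 7)/(2*d^3 - d^2 - 3*d + 2)^2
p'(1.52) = -7.22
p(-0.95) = 3.16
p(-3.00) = -0.02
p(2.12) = 0.04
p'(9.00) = 0.01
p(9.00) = -0.06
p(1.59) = 1.05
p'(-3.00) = -0.12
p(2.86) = -0.13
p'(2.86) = -0.05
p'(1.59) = -4.97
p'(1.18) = -115.50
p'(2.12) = -0.59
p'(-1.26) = -1635.35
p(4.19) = -0.12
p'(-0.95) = -5.70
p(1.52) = 1.47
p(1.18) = 12.52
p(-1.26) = 34.82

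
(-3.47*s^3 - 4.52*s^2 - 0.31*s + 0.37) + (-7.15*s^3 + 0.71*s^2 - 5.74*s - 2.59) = -10.62*s^3 - 3.81*s^2 - 6.05*s - 2.22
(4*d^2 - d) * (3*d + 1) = 12*d^3 + d^2 - d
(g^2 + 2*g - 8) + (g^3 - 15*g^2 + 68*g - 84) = g^3 - 14*g^2 + 70*g - 92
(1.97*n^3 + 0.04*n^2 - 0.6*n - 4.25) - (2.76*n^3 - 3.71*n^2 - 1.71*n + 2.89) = -0.79*n^3 + 3.75*n^2 + 1.11*n - 7.14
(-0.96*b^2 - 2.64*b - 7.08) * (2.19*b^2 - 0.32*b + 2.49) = -2.1024*b^4 - 5.4744*b^3 - 17.0508*b^2 - 4.308*b - 17.6292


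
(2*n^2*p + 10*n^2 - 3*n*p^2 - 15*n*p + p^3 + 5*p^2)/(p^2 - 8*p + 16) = (2*n^2*p + 10*n^2 - 3*n*p^2 - 15*n*p + p^3 + 5*p^2)/(p^2 - 8*p + 16)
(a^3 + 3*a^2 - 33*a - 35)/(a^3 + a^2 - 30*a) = (a^2 + 8*a + 7)/(a*(a + 6))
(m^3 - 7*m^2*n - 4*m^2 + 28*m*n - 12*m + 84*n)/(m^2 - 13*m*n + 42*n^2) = (m^2 - 4*m - 12)/(m - 6*n)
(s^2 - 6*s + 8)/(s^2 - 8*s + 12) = (s - 4)/(s - 6)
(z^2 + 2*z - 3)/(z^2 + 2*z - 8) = (z^2 + 2*z - 3)/(z^2 + 2*z - 8)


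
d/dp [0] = 0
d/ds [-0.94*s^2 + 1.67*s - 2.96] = 1.67 - 1.88*s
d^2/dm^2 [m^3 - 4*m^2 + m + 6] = 6*m - 8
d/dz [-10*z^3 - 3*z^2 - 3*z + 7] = -30*z^2 - 6*z - 3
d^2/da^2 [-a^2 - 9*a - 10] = -2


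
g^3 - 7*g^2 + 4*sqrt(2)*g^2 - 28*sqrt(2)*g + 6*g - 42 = (g - 7)*(g + sqrt(2))*(g + 3*sqrt(2))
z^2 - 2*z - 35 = (z - 7)*(z + 5)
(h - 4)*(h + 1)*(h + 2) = h^3 - h^2 - 10*h - 8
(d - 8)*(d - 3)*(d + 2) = d^3 - 9*d^2 + 2*d + 48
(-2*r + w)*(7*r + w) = -14*r^2 + 5*r*w + w^2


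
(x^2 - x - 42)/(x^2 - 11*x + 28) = (x + 6)/(x - 4)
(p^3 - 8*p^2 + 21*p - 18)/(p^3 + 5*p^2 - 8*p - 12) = (p^2 - 6*p + 9)/(p^2 + 7*p + 6)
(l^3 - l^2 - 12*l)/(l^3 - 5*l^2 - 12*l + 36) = l*(l - 4)/(l^2 - 8*l + 12)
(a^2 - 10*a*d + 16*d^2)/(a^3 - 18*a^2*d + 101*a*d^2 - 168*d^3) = (a - 2*d)/(a^2 - 10*a*d + 21*d^2)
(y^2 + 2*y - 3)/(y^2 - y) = (y + 3)/y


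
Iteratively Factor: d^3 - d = (d - 1)*(d^2 + d) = d*(d - 1)*(d + 1)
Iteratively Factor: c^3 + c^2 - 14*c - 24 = (c - 4)*(c^2 + 5*c + 6) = (c - 4)*(c + 2)*(c + 3)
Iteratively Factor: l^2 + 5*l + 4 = (l + 4)*(l + 1)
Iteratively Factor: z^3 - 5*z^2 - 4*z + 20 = (z - 5)*(z^2 - 4) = (z - 5)*(z + 2)*(z - 2)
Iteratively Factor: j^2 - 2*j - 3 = (j + 1)*(j - 3)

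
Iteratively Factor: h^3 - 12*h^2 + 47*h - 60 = (h - 3)*(h^2 - 9*h + 20) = (h - 5)*(h - 3)*(h - 4)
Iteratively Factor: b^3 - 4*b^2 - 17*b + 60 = (b - 3)*(b^2 - b - 20) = (b - 5)*(b - 3)*(b + 4)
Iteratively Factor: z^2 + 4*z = (z)*(z + 4)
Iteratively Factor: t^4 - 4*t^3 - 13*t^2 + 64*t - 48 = (t - 4)*(t^3 - 13*t + 12) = (t - 4)*(t - 3)*(t^2 + 3*t - 4) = (t - 4)*(t - 3)*(t - 1)*(t + 4)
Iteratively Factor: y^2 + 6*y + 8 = (y + 2)*(y + 4)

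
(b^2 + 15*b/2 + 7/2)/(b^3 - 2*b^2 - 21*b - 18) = (2*b^2 + 15*b + 7)/(2*(b^3 - 2*b^2 - 21*b - 18))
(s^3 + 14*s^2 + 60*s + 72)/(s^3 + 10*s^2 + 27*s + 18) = (s^2 + 8*s + 12)/(s^2 + 4*s + 3)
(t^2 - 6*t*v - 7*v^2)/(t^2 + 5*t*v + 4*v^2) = (t - 7*v)/(t + 4*v)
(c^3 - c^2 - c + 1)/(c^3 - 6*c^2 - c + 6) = (c - 1)/(c - 6)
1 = 1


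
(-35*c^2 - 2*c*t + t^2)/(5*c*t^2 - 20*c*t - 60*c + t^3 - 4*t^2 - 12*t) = (-7*c + t)/(t^2 - 4*t - 12)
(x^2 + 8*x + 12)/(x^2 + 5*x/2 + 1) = 2*(x + 6)/(2*x + 1)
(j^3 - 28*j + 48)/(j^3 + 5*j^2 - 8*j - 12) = (j - 4)/(j + 1)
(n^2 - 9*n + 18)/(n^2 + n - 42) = (n - 3)/(n + 7)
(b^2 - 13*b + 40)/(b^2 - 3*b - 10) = (b - 8)/(b + 2)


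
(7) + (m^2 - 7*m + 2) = m^2 - 7*m + 9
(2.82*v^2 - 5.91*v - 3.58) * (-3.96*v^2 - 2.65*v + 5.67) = -11.1672*v^4 + 15.9306*v^3 + 45.8277*v^2 - 24.0227*v - 20.2986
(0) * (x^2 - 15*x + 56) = 0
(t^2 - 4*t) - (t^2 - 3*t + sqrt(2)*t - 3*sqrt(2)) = -sqrt(2)*t - t + 3*sqrt(2)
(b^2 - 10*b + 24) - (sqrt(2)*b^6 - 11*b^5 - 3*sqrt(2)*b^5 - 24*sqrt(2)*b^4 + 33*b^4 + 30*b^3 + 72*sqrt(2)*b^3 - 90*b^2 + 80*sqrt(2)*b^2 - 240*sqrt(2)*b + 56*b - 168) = -sqrt(2)*b^6 + 3*sqrt(2)*b^5 + 11*b^5 - 33*b^4 + 24*sqrt(2)*b^4 - 72*sqrt(2)*b^3 - 30*b^3 - 80*sqrt(2)*b^2 + 91*b^2 - 66*b + 240*sqrt(2)*b + 192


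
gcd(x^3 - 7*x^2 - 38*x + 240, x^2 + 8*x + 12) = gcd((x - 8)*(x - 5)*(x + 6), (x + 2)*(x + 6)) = x + 6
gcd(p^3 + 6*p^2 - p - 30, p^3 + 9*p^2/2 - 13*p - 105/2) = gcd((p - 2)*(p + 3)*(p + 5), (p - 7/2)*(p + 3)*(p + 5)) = p^2 + 8*p + 15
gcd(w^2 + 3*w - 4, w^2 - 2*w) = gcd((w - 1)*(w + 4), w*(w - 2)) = 1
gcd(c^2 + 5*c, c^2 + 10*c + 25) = c + 5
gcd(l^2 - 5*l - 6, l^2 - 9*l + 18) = l - 6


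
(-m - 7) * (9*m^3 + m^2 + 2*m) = -9*m^4 - 64*m^3 - 9*m^2 - 14*m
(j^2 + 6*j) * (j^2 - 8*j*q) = j^4 - 8*j^3*q + 6*j^3 - 48*j^2*q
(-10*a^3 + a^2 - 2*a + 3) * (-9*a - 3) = 90*a^4 + 21*a^3 + 15*a^2 - 21*a - 9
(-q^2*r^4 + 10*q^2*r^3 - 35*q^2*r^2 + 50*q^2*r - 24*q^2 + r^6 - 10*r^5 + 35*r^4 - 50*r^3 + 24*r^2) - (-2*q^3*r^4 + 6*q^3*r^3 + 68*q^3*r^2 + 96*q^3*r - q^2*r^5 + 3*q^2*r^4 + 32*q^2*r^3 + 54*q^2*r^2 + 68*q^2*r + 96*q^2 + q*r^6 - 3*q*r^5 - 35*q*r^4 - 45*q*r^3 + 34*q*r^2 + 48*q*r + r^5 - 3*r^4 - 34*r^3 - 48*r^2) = 2*q^3*r^4 - 6*q^3*r^3 - 68*q^3*r^2 - 96*q^3*r + q^2*r^5 - 4*q^2*r^4 - 22*q^2*r^3 - 89*q^2*r^2 - 18*q^2*r - 120*q^2 - q*r^6 + 3*q*r^5 + 35*q*r^4 + 45*q*r^3 - 34*q*r^2 - 48*q*r + r^6 - 11*r^5 + 38*r^4 - 16*r^3 + 72*r^2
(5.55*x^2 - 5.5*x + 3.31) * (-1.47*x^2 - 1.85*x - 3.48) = -8.1585*x^4 - 2.1825*x^3 - 14.0047*x^2 + 13.0165*x - 11.5188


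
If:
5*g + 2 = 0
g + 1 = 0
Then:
No Solution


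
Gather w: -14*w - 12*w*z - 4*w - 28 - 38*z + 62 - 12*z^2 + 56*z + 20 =w*(-12*z - 18) - 12*z^2 + 18*z + 54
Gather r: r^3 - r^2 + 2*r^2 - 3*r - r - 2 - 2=r^3 + r^2 - 4*r - 4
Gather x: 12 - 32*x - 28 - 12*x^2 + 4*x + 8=-12*x^2 - 28*x - 8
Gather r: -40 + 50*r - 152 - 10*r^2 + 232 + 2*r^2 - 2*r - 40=-8*r^2 + 48*r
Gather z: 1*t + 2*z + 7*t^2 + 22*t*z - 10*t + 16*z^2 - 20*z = 7*t^2 - 9*t + 16*z^2 + z*(22*t - 18)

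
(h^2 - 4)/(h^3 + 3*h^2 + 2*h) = (h - 2)/(h*(h + 1))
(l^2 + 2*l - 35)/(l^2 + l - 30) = (l + 7)/(l + 6)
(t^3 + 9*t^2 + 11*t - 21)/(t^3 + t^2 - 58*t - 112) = (t^2 + 2*t - 3)/(t^2 - 6*t - 16)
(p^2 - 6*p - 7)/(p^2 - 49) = (p + 1)/(p + 7)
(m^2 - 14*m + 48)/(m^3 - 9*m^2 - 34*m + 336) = (m - 6)/(m^2 - m - 42)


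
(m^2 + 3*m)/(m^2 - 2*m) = (m + 3)/(m - 2)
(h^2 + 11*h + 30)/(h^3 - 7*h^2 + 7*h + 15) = (h^2 + 11*h + 30)/(h^3 - 7*h^2 + 7*h + 15)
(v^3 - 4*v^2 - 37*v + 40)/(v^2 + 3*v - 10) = (v^2 - 9*v + 8)/(v - 2)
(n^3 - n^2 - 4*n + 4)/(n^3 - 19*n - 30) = (n^2 - 3*n + 2)/(n^2 - 2*n - 15)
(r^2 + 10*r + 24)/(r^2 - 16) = (r + 6)/(r - 4)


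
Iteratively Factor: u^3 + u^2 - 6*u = (u + 3)*(u^2 - 2*u) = u*(u + 3)*(u - 2)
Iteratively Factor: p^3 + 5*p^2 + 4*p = (p + 1)*(p^2 + 4*p) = p*(p + 1)*(p + 4)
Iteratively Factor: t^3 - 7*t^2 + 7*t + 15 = (t - 3)*(t^2 - 4*t - 5) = (t - 3)*(t + 1)*(t - 5)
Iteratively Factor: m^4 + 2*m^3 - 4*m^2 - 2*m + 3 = (m - 1)*(m^3 + 3*m^2 - m - 3) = (m - 1)*(m + 3)*(m^2 - 1) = (m - 1)*(m + 1)*(m + 3)*(m - 1)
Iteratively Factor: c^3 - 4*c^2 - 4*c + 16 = (c - 4)*(c^2 - 4) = (c - 4)*(c - 2)*(c + 2)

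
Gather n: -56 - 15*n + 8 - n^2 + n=-n^2 - 14*n - 48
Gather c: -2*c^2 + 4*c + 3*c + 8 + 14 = -2*c^2 + 7*c + 22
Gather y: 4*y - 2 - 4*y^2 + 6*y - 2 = -4*y^2 + 10*y - 4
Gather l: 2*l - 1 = 2*l - 1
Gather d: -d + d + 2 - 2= 0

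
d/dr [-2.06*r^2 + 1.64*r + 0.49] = 1.64 - 4.12*r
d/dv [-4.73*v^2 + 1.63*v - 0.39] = 1.63 - 9.46*v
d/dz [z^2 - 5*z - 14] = 2*z - 5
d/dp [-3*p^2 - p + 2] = -6*p - 1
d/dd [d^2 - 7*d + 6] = 2*d - 7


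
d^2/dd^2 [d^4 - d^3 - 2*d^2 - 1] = 12*d^2 - 6*d - 4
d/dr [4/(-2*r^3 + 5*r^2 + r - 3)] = 4*(6*r^2 - 10*r - 1)/(2*r^3 - 5*r^2 - r + 3)^2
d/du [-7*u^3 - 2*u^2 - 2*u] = -21*u^2 - 4*u - 2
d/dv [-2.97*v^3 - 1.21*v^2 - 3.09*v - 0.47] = -8.91*v^2 - 2.42*v - 3.09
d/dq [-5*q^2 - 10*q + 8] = -10*q - 10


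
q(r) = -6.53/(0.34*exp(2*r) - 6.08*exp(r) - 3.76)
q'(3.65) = 0.07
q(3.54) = -0.03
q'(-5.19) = -0.02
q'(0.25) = -0.36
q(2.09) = 0.21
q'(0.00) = -0.39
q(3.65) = -0.02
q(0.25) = 0.59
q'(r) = -6.53*(-0.68*exp(2*r) + 6.08*exp(r))/(0.34*exp(2*r) - 6.08*exp(r) - 3.76)^2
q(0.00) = 0.69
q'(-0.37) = -0.42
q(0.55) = 0.49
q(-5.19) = 1.72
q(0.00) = 0.69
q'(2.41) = 0.13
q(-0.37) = 0.84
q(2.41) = 0.22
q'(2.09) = -0.03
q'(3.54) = 0.11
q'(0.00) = -0.39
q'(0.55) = -0.31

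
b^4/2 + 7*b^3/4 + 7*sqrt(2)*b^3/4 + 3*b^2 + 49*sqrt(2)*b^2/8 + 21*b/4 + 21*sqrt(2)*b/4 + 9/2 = (b/2 + 1)*(b + 3/2)*(b + sqrt(2)/2)*(b + 3*sqrt(2))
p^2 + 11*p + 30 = (p + 5)*(p + 6)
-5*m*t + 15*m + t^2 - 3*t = (-5*m + t)*(t - 3)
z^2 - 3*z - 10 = (z - 5)*(z + 2)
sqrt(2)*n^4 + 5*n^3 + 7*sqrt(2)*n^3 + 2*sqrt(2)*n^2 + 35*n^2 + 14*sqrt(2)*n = n*(n + 7)*(n + 2*sqrt(2))*(sqrt(2)*n + 1)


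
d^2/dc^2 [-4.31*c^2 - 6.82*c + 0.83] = -8.62000000000000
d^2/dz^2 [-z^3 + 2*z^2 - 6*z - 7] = 4 - 6*z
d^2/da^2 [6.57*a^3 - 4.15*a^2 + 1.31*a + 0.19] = 39.42*a - 8.3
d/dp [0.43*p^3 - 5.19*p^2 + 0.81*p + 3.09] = 1.29*p^2 - 10.38*p + 0.81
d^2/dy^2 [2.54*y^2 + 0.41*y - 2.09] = 5.08000000000000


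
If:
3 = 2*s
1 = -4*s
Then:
No Solution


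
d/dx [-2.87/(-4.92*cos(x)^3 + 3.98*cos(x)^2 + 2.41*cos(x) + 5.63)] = (42.3612*cos(x)^2 - 22.8452*cos(x) - 6.9167)*sin(x)/(-4.92*cos(x)^3 + 3.98*cos(x)^2 + 2.41*cos(x) + 5.63)^2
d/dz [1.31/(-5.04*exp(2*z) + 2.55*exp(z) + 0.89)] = (13.2048*exp(z) - 3.3405)*exp(z)/(-5.04*exp(2*z) + 2.55*exp(z) + 0.89)^2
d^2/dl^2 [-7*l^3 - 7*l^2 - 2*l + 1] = -42*l - 14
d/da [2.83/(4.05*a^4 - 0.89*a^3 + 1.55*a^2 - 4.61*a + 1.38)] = (-45.846*a^3 + 7.5561*a^2 - 8.773*a + 13.0463)/(4.05*a^4 - 0.89*a^3 + 1.55*a^2 - 4.61*a + 1.38)^2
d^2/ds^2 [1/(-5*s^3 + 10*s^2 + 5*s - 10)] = 2*((3*s - 2)*(s^3 - 2*s^2 - s + 2) - (-3*s^2 + 4*s + 1)^2)/(5*(s^3 - 2*s^2 - s + 2)^3)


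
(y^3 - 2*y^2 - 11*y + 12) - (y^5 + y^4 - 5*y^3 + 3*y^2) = -y^5 - y^4 + 6*y^3 - 5*y^2 - 11*y + 12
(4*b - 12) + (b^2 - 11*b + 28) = b^2 - 7*b + 16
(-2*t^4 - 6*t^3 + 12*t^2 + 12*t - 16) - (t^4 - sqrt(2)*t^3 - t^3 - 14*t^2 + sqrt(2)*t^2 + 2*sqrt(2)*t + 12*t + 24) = -3*t^4 - 5*t^3 + sqrt(2)*t^3 - sqrt(2)*t^2 + 26*t^2 - 2*sqrt(2)*t - 40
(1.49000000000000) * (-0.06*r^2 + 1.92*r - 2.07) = -0.0894*r^2 + 2.8608*r - 3.0843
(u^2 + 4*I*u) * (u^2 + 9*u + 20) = u^4 + 9*u^3 + 4*I*u^3 + 20*u^2 + 36*I*u^2 + 80*I*u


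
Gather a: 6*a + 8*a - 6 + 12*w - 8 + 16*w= 14*a + 28*w - 14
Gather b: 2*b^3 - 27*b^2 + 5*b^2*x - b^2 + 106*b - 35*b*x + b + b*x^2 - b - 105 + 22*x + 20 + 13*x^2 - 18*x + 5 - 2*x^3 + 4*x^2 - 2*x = 2*b^3 + b^2*(5*x - 28) + b*(x^2 - 35*x + 106) - 2*x^3 + 17*x^2 + 2*x - 80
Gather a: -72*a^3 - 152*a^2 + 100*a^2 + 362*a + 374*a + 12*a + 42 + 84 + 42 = -72*a^3 - 52*a^2 + 748*a + 168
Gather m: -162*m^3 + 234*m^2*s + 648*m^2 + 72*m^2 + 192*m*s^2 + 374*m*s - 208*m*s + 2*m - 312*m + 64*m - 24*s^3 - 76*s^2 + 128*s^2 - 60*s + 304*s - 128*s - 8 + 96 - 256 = -162*m^3 + m^2*(234*s + 720) + m*(192*s^2 + 166*s - 246) - 24*s^3 + 52*s^2 + 116*s - 168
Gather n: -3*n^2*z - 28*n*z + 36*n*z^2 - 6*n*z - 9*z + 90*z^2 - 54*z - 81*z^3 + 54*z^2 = -3*n^2*z + n*(36*z^2 - 34*z) - 81*z^3 + 144*z^2 - 63*z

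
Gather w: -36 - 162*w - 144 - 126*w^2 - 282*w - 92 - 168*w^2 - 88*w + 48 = -294*w^2 - 532*w - 224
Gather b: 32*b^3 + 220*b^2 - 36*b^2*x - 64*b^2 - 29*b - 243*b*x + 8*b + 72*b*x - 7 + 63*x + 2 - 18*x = 32*b^3 + b^2*(156 - 36*x) + b*(-171*x - 21) + 45*x - 5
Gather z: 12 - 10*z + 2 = 14 - 10*z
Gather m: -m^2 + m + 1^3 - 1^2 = -m^2 + m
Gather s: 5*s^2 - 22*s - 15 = 5*s^2 - 22*s - 15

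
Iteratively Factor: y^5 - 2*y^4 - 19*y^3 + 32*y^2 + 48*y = (y + 4)*(y^4 - 6*y^3 + 5*y^2 + 12*y) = (y - 4)*(y + 4)*(y^3 - 2*y^2 - 3*y) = (y - 4)*(y - 3)*(y + 4)*(y^2 + y) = y*(y - 4)*(y - 3)*(y + 4)*(y + 1)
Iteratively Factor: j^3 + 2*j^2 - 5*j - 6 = (j - 2)*(j^2 + 4*j + 3) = (j - 2)*(j + 1)*(j + 3)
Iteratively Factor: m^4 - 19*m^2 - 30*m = (m + 3)*(m^3 - 3*m^2 - 10*m) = (m - 5)*(m + 3)*(m^2 + 2*m) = m*(m - 5)*(m + 3)*(m + 2)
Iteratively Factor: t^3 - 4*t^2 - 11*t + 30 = (t - 2)*(t^2 - 2*t - 15) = (t - 2)*(t + 3)*(t - 5)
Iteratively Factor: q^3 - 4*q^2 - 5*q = (q + 1)*(q^2 - 5*q) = q*(q + 1)*(q - 5)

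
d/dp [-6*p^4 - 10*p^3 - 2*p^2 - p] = -24*p^3 - 30*p^2 - 4*p - 1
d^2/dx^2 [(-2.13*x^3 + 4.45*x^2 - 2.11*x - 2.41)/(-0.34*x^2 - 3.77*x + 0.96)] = (2.22044604925031e-16*x^5 + 3.5527136788005e-15*x^4 + 73.83327*x^3 - 53.29668*x^2 + 34.4451*x + 77.15021)/(0.039304*x^6 + 1.307436*x^5 + 14.16423*x^4 + 46.199465*x^3 - 39.99312*x^2 + 10.423296*x - 0.884736)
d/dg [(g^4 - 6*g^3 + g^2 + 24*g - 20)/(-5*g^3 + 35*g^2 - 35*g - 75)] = (-g^4 + 4*g^3 + 3*g^2 + 2*g - 20)/(5*(g^4 - 4*g^3 - 2*g^2 + 12*g + 9))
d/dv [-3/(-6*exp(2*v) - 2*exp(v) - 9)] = (-36*exp(v) - 6)*exp(v)/(6*exp(2*v) + 2*exp(v) + 9)^2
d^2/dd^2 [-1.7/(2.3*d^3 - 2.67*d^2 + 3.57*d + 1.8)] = ((23.46*d - 9.078)*(2.3*d^3 - 2.67*d^2 + 3.57*d + 1.8) - 1.7*(6.9*d^2 - 5.34*d + 3.57)*(13.8*d^2 - 10.68*d + 7.14))/(2.3*d^3 - 2.67*d^2 + 3.57*d + 1.8)^3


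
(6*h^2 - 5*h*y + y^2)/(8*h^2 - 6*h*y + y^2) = (-3*h + y)/(-4*h + y)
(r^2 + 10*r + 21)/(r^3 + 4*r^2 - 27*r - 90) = (r + 7)/(r^2 + r - 30)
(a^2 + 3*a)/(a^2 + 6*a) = (a + 3)/(a + 6)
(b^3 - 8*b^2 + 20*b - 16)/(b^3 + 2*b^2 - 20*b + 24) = (b - 4)/(b + 6)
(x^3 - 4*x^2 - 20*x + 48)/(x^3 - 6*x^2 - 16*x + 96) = (x - 2)/(x - 4)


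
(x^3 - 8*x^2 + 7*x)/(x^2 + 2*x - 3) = x*(x - 7)/(x + 3)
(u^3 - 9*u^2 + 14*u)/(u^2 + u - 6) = u*(u - 7)/(u + 3)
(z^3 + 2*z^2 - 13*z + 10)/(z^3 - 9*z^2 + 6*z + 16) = (z^2 + 4*z - 5)/(z^2 - 7*z - 8)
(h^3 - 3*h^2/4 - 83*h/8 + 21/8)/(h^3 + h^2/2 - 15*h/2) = (8*h^2 - 30*h + 7)/(4*h*(2*h - 5))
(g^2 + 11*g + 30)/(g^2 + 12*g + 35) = (g + 6)/(g + 7)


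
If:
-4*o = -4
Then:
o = 1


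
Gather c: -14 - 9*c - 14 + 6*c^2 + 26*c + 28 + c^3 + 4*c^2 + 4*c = c^3 + 10*c^2 + 21*c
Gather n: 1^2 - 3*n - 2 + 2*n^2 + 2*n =2*n^2 - n - 1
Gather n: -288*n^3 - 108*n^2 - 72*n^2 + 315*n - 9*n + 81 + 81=-288*n^3 - 180*n^2 + 306*n + 162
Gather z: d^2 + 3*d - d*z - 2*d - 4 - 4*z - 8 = d^2 + d + z*(-d - 4) - 12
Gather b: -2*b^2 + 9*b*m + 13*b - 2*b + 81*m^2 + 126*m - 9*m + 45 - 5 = -2*b^2 + b*(9*m + 11) + 81*m^2 + 117*m + 40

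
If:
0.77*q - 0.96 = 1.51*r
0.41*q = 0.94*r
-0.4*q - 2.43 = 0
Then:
No Solution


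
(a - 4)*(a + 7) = a^2 + 3*a - 28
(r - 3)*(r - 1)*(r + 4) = r^3 - 13*r + 12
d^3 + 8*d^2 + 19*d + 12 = (d + 1)*(d + 3)*(d + 4)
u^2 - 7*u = u*(u - 7)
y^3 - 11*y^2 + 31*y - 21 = (y - 7)*(y - 3)*(y - 1)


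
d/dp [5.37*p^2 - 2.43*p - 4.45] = 10.74*p - 2.43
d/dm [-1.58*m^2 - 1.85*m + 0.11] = -3.16*m - 1.85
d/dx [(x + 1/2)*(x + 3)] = 2*x + 7/2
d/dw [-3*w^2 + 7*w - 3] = 7 - 6*w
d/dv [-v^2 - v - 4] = -2*v - 1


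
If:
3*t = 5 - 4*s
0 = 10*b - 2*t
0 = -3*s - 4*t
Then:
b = -3/7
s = 20/7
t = -15/7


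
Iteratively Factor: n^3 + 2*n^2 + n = (n + 1)*(n^2 + n) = n*(n + 1)*(n + 1)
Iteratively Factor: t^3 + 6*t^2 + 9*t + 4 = (t + 1)*(t^2 + 5*t + 4) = (t + 1)^2*(t + 4)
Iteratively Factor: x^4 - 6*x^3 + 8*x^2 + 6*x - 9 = (x - 3)*(x^3 - 3*x^2 - x + 3) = (x - 3)*(x - 1)*(x^2 - 2*x - 3) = (x - 3)*(x - 1)*(x + 1)*(x - 3)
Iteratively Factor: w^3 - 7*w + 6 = (w + 3)*(w^2 - 3*w + 2) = (w - 1)*(w + 3)*(w - 2)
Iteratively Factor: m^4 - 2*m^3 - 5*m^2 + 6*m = (m - 1)*(m^3 - m^2 - 6*m) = (m - 3)*(m - 1)*(m^2 + 2*m) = m*(m - 3)*(m - 1)*(m + 2)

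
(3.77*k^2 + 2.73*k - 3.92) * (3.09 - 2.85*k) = -10.7445*k^3 + 3.8688*k^2 + 19.6077*k - 12.1128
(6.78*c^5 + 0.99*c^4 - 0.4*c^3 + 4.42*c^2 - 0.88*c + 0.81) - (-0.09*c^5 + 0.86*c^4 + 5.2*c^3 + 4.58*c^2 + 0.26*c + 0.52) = 6.87*c^5 + 0.13*c^4 - 5.6*c^3 - 0.16*c^2 - 1.14*c + 0.29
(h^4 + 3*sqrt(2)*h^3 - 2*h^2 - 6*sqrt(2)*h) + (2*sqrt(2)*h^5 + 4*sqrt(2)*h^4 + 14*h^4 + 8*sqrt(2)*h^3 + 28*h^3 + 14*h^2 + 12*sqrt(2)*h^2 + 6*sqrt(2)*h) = 2*sqrt(2)*h^5 + 4*sqrt(2)*h^4 + 15*h^4 + 11*sqrt(2)*h^3 + 28*h^3 + 12*h^2 + 12*sqrt(2)*h^2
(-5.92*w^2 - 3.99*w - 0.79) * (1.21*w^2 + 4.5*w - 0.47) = -7.1632*w^4 - 31.4679*w^3 - 16.1285*w^2 - 1.6797*w + 0.3713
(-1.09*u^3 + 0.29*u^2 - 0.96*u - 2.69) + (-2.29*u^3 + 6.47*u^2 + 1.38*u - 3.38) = -3.38*u^3 + 6.76*u^2 + 0.42*u - 6.07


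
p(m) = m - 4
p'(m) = 1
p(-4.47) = -8.47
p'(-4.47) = 1.00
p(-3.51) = -7.51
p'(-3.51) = 1.00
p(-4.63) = -8.63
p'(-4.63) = 1.00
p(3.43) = -0.57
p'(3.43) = 1.00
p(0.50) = -3.50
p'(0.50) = 1.00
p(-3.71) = -7.71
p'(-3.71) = 1.00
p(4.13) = 0.13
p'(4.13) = 1.00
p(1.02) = -2.98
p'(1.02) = 1.00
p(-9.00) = -13.00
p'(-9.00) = 1.00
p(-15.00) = -19.00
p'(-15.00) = 1.00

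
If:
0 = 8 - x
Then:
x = 8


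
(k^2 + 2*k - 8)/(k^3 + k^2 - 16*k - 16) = (k - 2)/(k^2 - 3*k - 4)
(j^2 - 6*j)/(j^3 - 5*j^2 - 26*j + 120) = j/(j^2 + j - 20)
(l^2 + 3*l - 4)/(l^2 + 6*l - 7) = (l + 4)/(l + 7)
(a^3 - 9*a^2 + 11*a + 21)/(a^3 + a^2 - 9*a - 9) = (a - 7)/(a + 3)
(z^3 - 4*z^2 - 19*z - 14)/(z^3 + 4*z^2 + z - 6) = (z^2 - 6*z - 7)/(z^2 + 2*z - 3)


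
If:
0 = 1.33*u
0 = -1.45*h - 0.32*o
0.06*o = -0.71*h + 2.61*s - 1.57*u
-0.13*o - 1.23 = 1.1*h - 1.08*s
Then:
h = -3.73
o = 16.91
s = -0.63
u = 0.00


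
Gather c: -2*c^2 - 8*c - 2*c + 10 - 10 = -2*c^2 - 10*c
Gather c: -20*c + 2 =2 - 20*c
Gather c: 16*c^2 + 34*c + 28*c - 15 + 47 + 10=16*c^2 + 62*c + 42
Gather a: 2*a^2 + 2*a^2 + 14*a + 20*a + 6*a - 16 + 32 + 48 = 4*a^2 + 40*a + 64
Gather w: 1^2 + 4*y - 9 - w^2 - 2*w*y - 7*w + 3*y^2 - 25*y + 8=-w^2 + w*(-2*y - 7) + 3*y^2 - 21*y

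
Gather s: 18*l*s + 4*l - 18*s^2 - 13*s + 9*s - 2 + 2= 4*l - 18*s^2 + s*(18*l - 4)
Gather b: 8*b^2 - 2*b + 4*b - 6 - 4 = 8*b^2 + 2*b - 10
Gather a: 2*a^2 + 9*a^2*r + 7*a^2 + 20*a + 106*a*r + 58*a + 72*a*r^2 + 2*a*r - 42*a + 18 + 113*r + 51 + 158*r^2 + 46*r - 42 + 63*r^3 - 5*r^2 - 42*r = a^2*(9*r + 9) + a*(72*r^2 + 108*r + 36) + 63*r^3 + 153*r^2 + 117*r + 27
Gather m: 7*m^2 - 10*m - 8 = 7*m^2 - 10*m - 8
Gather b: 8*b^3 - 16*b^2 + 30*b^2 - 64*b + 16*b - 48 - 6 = 8*b^3 + 14*b^2 - 48*b - 54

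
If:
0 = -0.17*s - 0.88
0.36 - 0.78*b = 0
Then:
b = 0.46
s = -5.18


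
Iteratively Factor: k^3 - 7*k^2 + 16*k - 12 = (k - 2)*(k^2 - 5*k + 6) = (k - 2)^2*(k - 3)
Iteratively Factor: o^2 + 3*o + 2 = (o + 2)*(o + 1)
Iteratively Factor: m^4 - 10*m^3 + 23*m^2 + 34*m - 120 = (m - 5)*(m^3 - 5*m^2 - 2*m + 24) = (m - 5)*(m - 3)*(m^2 - 2*m - 8) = (m - 5)*(m - 3)*(m + 2)*(m - 4)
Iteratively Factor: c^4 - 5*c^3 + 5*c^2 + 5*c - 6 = (c + 1)*(c^3 - 6*c^2 + 11*c - 6) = (c - 1)*(c + 1)*(c^2 - 5*c + 6) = (c - 3)*(c - 1)*(c + 1)*(c - 2)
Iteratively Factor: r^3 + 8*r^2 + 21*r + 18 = (r + 2)*(r^2 + 6*r + 9) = (r + 2)*(r + 3)*(r + 3)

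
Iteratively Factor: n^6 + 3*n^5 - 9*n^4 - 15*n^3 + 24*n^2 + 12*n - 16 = (n - 2)*(n^5 + 5*n^4 + n^3 - 13*n^2 - 2*n + 8) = (n - 2)*(n + 4)*(n^4 + n^3 - 3*n^2 - n + 2) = (n - 2)*(n - 1)*(n + 4)*(n^3 + 2*n^2 - n - 2) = (n - 2)*(n - 1)^2*(n + 4)*(n^2 + 3*n + 2) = (n - 2)*(n - 1)^2*(n + 1)*(n + 4)*(n + 2)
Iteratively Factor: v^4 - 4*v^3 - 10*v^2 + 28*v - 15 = (v - 1)*(v^3 - 3*v^2 - 13*v + 15) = (v - 5)*(v - 1)*(v^2 + 2*v - 3) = (v - 5)*(v - 1)*(v + 3)*(v - 1)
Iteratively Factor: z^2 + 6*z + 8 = (z + 2)*(z + 4)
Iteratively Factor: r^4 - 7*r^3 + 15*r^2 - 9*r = (r - 1)*(r^3 - 6*r^2 + 9*r) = r*(r - 1)*(r^2 - 6*r + 9) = r*(r - 3)*(r - 1)*(r - 3)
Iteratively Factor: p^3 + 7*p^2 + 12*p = (p + 3)*(p^2 + 4*p) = (p + 3)*(p + 4)*(p)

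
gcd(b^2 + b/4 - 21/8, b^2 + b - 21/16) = b + 7/4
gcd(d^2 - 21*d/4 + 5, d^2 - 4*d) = d - 4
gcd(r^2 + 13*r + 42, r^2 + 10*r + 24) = r + 6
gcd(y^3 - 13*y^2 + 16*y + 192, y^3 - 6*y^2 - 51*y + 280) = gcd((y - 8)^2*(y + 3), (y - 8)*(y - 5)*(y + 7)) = y - 8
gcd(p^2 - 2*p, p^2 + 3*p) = p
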